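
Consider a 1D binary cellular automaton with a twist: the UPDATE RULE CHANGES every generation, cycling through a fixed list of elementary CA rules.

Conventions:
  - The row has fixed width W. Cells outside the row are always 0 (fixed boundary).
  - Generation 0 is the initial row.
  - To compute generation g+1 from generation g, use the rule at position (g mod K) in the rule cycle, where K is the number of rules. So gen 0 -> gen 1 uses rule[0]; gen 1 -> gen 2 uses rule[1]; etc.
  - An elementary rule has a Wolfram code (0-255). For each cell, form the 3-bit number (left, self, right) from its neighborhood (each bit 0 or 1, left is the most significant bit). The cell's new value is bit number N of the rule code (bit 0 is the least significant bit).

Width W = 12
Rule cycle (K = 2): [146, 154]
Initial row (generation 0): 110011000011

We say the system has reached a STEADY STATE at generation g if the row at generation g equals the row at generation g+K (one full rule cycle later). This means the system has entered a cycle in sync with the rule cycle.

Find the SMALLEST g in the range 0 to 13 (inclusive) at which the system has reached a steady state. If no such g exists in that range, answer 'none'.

Answer: none

Derivation:
Gen 0: 110011000011
Gen 1 (rule 146): 001100100100
Gen 2 (rule 154): 011011011010
Gen 3 (rule 146): 100000000001
Gen 4 (rule 154): 010000000010
Gen 5 (rule 146): 101000000101
Gen 6 (rule 154): 000100001000
Gen 7 (rule 146): 001010010100
Gen 8 (rule 154): 010001100010
Gen 9 (rule 146): 101010010101
Gen 10 (rule 154): 000001100000
Gen 11 (rule 146): 000010010000
Gen 12 (rule 154): 000101101000
Gen 13 (rule 146): 001000000100
Gen 14 (rule 154): 010100001010
Gen 15 (rule 146): 100010010001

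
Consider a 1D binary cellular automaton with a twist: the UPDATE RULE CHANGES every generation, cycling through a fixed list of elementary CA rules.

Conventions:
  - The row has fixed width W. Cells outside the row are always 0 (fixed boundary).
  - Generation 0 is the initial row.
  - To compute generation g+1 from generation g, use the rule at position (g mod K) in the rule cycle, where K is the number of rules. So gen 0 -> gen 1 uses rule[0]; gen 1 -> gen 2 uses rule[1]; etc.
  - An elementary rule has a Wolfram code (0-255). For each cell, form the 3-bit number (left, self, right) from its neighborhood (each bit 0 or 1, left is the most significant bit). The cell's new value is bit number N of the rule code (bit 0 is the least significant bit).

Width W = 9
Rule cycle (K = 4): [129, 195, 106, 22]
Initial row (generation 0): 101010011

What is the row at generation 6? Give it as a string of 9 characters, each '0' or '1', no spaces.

Gen 0: 101010011
Gen 1 (rule 129): 000000000
Gen 2 (rule 195): 111111111
Gen 3 (rule 106): 100000001
Gen 4 (rule 22): 110000011
Gen 5 (rule 129): 000111000
Gen 6 (rule 195): 111011011

Answer: 111011011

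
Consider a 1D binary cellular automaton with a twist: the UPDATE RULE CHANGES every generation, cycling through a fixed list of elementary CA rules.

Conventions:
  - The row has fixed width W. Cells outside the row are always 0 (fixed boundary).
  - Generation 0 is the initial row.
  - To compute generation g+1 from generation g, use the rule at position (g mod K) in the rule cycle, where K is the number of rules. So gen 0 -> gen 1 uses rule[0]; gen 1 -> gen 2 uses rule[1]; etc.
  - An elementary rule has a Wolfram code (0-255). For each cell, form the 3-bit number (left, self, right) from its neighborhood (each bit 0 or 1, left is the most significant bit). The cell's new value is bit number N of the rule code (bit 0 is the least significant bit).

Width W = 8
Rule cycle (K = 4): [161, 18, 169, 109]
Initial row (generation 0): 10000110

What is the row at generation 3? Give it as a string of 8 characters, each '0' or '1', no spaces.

Answer: 00000011

Derivation:
Gen 0: 10000110
Gen 1 (rule 161): 00110000
Gen 2 (rule 18): 01001000
Gen 3 (rule 169): 00000011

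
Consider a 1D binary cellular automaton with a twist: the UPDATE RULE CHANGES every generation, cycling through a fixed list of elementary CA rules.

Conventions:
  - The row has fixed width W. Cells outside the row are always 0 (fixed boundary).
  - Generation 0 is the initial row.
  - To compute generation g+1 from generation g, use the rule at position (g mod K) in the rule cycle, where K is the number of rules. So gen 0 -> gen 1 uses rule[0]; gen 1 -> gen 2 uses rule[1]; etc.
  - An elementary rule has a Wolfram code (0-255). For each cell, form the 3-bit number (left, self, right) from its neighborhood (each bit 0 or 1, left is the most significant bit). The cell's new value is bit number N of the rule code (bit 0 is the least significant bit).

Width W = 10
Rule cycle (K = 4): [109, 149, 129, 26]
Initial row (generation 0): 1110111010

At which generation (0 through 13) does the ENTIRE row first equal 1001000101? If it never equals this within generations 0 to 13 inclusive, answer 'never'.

Gen 0: 1110111010
Gen 1 (rule 109): 1011101110
Gen 2 (rule 149): 1001000101
Gen 3 (rule 129): 0000010000
Gen 4 (rule 26): 0000101000
Gen 5 (rule 109): 1110111011
Gen 6 (rule 149): 0100010000
Gen 7 (rule 129): 0001000111
Gen 8 (rule 26): 0010101100
Gen 9 (rule 109): 1011111101
Gen 10 (rule 149): 1001111001
Gen 11 (rule 129): 0000110000
Gen 12 (rule 26): 0001101000
Gen 13 (rule 109): 1101111011

Answer: 2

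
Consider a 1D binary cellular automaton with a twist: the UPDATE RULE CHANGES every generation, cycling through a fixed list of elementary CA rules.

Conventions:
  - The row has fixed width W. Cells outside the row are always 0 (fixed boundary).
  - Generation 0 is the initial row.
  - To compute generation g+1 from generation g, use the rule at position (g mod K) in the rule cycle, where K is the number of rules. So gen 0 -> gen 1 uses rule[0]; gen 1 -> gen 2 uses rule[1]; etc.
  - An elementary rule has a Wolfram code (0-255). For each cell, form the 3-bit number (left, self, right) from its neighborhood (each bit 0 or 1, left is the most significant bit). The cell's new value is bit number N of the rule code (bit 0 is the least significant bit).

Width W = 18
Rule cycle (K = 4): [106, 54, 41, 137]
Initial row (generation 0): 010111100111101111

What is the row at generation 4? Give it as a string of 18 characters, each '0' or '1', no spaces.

Gen 0: 010111100111101111
Gen 1 (rule 106): 101100101100111001
Gen 2 (rule 54): 110011110011000111
Gen 3 (rule 41): 100010000010010100
Gen 4 (rule 137): 001000111000000001

Answer: 001000111000000001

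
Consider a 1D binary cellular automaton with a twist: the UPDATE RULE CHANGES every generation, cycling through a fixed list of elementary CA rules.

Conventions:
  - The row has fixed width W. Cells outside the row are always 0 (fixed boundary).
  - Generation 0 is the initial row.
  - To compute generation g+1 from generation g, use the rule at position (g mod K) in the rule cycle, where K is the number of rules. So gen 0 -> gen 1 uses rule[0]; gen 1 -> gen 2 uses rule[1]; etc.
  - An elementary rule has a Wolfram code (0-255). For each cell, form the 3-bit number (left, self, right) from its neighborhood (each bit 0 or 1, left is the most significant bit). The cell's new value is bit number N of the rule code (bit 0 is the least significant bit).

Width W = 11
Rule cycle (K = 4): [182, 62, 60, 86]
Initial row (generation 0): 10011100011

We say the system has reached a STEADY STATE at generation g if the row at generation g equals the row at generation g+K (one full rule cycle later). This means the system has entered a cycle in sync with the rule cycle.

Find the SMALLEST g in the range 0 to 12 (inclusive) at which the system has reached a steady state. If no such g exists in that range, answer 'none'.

Gen 0: 10011100011
Gen 1 (rule 182): 11101010100
Gen 2 (rule 62): 10011111110
Gen 3 (rule 60): 11010000001
Gen 4 (rule 86): 01011000011
Gen 5 (rule 182): 11100100100
Gen 6 (rule 62): 10011111110
Gen 7 (rule 60): 11010000001
Gen 8 (rule 86): 01011000011
Gen 9 (rule 182): 11100100100
Gen 10 (rule 62): 10011111110
Gen 11 (rule 60): 11010000001
Gen 12 (rule 86): 01011000011
Gen 13 (rule 182): 11100100100
Gen 14 (rule 62): 10011111110
Gen 15 (rule 60): 11010000001
Gen 16 (rule 86): 01011000011

Answer: 2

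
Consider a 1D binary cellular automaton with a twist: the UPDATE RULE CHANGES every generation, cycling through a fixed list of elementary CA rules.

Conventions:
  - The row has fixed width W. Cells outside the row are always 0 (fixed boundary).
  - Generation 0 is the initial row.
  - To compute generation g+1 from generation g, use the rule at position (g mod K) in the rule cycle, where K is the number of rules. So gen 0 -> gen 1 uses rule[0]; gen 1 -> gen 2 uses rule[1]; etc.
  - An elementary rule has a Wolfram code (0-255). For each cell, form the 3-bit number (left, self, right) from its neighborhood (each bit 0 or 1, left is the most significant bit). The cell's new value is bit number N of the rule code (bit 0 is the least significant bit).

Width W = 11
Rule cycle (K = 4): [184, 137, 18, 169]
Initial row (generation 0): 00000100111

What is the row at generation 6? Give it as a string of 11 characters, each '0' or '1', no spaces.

Answer: 11000000000

Derivation:
Gen 0: 00000100111
Gen 1 (rule 184): 00000010110
Gen 2 (rule 137): 11111000100
Gen 3 (rule 18): 00000101010
Gen 4 (rule 169): 11110010100
Gen 5 (rule 184): 11101001010
Gen 6 (rule 137): 11000000000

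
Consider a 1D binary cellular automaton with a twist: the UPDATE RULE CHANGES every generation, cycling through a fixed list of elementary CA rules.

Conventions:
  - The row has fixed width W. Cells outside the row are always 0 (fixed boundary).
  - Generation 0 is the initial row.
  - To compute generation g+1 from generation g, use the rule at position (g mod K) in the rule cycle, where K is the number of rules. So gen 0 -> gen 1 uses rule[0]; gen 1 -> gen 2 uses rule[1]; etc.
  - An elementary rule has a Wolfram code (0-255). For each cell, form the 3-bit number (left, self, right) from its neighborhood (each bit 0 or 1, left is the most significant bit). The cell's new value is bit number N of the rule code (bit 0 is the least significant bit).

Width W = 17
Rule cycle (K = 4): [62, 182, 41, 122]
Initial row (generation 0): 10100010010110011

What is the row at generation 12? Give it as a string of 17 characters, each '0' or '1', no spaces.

Gen 0: 10100010010110011
Gen 1 (rule 62): 11110111111101110
Gen 2 (rule 182): 01101011111010101
Gen 3 (rule 41): 01010110000101010
Gen 4 (rule 122): 10101111001010101
Gen 5 (rule 62): 11111000111111111
Gen 6 (rule 182): 01110101011111110
Gen 7 (rule 41): 01001010110000000
Gen 8 (rule 122): 10110101111000000
Gen 9 (rule 62): 11101111000100000
Gen 10 (rule 182): 01010110101110000
Gen 11 (rule 41): 00101101011000111
Gen 12 (rule 122): 01011110111101101

Answer: 01011110111101101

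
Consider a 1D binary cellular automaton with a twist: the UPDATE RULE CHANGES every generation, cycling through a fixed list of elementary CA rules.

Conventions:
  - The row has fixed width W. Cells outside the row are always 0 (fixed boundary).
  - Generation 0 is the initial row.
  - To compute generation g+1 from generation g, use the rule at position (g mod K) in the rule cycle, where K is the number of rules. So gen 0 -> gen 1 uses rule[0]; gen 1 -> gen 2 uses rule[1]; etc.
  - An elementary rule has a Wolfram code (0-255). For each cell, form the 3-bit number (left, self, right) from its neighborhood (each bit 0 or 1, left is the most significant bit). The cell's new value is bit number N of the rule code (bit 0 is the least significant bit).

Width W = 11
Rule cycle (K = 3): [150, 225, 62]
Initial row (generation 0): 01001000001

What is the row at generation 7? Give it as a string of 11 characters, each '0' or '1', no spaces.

Answer: 00101011001

Derivation:
Gen 0: 01001000001
Gen 1 (rule 150): 11111100011
Gen 2 (rule 225): 01111101001
Gen 3 (rule 62): 11000011111
Gen 4 (rule 150): 00100101110
Gen 5 (rule 225): 10000010110
Gen 6 (rule 62): 11000111101
Gen 7 (rule 150): 00101011001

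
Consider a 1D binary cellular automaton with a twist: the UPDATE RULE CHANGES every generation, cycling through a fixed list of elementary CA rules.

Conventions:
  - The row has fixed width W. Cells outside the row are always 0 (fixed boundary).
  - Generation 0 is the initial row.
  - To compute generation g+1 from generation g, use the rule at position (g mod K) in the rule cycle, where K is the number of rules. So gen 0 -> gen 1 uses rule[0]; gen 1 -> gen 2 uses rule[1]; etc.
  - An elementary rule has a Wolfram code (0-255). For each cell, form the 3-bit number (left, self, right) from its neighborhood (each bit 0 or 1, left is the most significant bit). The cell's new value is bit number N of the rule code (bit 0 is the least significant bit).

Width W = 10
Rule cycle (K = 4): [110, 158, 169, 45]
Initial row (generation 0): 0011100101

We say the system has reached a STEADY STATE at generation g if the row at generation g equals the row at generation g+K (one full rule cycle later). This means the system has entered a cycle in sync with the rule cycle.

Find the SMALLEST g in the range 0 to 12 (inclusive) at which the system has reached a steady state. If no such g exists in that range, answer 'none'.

Gen 0: 0011100101
Gen 1 (rule 110): 0110101111
Gen 2 (rule 158): 1100101110
Gen 3 (rule 169): 1000011100
Gen 4 (rule 45): 1011010001
Gen 5 (rule 110): 1111110011
Gen 6 (rule 158): 1111101110
Gen 7 (rule 169): 1111011100
Gen 8 (rule 45): 1000110001
Gen 9 (rule 110): 1001110011
Gen 10 (rule 158): 1111101110
Gen 11 (rule 169): 1111011100
Gen 12 (rule 45): 1000110001
Gen 13 (rule 110): 1001110011
Gen 14 (rule 158): 1111101110
Gen 15 (rule 169): 1111011100
Gen 16 (rule 45): 1000110001

Answer: 6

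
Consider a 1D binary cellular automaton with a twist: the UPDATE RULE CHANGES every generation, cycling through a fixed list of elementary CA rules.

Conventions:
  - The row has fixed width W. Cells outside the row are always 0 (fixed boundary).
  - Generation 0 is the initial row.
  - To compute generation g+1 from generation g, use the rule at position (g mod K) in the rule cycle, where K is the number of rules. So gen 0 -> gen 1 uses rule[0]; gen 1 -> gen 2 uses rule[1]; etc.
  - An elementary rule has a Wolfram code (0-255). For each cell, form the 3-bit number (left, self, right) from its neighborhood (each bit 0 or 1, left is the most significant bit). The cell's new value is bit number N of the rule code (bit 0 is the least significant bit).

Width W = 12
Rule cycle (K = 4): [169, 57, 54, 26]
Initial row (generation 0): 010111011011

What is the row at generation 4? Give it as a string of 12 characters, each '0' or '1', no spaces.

Gen 0: 010111011011
Gen 1 (rule 169): 001110110110
Gen 2 (rule 57): 101001101101
Gen 3 (rule 54): 111110010011
Gen 4 (rule 26): 100001101110

Answer: 100001101110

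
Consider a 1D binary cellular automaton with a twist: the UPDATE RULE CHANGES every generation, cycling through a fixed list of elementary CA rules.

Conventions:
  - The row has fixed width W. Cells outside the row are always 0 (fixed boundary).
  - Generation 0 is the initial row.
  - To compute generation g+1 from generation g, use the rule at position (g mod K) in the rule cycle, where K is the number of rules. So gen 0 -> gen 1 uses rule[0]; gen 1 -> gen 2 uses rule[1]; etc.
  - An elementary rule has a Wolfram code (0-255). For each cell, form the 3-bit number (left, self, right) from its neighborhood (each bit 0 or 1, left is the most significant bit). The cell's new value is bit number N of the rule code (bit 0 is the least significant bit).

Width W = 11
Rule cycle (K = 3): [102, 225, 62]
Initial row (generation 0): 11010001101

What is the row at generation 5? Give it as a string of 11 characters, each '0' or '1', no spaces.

Answer: 01011101000

Derivation:
Gen 0: 11010001101
Gen 1 (rule 102): 01110010111
Gen 2 (rule 225): 00110001011
Gen 3 (rule 62): 01101011110
Gen 4 (rule 102): 10111100010
Gen 5 (rule 225): 01011101000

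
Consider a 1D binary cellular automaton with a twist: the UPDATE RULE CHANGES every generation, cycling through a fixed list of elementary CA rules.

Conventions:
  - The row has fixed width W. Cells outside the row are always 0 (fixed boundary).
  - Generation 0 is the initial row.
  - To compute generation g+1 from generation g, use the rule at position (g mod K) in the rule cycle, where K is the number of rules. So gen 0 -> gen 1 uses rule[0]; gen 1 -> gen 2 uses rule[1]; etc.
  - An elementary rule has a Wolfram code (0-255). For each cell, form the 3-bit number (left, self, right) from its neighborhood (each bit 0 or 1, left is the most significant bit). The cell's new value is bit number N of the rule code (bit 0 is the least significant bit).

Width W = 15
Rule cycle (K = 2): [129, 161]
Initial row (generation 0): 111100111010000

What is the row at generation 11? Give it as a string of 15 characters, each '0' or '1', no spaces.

Answer: 100001100111001

Derivation:
Gen 0: 111100111010000
Gen 1 (rule 129): 011000010000111
Gen 2 (rule 161): 000011000110010
Gen 3 (rule 129): 111000010000000
Gen 4 (rule 161): 010011000111111
Gen 5 (rule 129): 000000010011110
Gen 6 (rule 161): 111111000001100
Gen 7 (rule 129): 011110011100001
Gen 8 (rule 161): 001100001001100
Gen 9 (rule 129): 100001100000001
Gen 10 (rule 161): 001100001111100
Gen 11 (rule 129): 100001100111001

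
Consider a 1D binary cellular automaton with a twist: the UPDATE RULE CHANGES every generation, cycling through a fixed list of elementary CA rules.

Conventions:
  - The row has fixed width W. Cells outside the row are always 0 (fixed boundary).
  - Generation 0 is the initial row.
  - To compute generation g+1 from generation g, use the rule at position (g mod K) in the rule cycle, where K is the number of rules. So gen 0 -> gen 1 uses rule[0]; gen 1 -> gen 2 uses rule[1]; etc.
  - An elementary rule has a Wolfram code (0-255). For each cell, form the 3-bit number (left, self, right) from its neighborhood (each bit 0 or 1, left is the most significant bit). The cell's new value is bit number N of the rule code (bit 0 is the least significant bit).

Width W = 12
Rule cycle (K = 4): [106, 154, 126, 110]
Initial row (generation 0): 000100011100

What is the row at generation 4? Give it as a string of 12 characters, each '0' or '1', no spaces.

Answer: 100000011101

Derivation:
Gen 0: 000100011100
Gen 1 (rule 106): 001000110100
Gen 2 (rule 154): 010101100010
Gen 3 (rule 126): 111111110111
Gen 4 (rule 110): 100000011101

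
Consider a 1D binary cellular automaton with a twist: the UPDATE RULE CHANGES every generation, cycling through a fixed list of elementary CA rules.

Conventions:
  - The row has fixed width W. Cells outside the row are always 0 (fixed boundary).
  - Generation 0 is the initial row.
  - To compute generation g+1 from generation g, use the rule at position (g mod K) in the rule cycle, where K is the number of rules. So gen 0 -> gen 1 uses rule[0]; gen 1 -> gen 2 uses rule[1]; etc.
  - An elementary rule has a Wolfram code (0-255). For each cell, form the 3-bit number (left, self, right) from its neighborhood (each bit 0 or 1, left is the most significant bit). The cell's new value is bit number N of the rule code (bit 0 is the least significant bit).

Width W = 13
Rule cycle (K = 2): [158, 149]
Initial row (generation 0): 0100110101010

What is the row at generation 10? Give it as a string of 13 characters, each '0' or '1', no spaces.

Gen 0: 0100110101010
Gen 1 (rule 158): 1111100101011
Gen 2 (rule 149): 0111010101000
Gen 3 (rule 158): 1110010101100
Gen 4 (rule 149): 0101010100011
Gen 5 (rule 158): 1101010110110
Gen 6 (rule 149): 0001010000001
Gen 7 (rule 158): 0011011000011
Gen 8 (rule 149): 1000000111000
Gen 9 (rule 158): 1100001110100
Gen 10 (rule 149): 0011100100111

Answer: 0011100100111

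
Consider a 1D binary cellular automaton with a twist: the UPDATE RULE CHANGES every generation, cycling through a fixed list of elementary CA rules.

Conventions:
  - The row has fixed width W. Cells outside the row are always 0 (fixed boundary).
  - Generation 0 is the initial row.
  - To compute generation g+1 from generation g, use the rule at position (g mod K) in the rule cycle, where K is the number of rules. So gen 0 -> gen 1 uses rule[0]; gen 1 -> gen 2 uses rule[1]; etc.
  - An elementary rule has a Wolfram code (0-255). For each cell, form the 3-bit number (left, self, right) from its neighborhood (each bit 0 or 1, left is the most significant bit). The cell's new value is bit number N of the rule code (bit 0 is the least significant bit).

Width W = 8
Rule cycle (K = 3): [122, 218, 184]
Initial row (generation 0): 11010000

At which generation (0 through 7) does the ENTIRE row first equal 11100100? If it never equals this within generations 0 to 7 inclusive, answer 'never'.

Answer: 2

Derivation:
Gen 0: 11010000
Gen 1 (rule 122): 11101000
Gen 2 (rule 218): 11100100
Gen 3 (rule 184): 11010010
Gen 4 (rule 122): 11101101
Gen 5 (rule 218): 11101100
Gen 6 (rule 184): 11011010
Gen 7 (rule 122): 11111101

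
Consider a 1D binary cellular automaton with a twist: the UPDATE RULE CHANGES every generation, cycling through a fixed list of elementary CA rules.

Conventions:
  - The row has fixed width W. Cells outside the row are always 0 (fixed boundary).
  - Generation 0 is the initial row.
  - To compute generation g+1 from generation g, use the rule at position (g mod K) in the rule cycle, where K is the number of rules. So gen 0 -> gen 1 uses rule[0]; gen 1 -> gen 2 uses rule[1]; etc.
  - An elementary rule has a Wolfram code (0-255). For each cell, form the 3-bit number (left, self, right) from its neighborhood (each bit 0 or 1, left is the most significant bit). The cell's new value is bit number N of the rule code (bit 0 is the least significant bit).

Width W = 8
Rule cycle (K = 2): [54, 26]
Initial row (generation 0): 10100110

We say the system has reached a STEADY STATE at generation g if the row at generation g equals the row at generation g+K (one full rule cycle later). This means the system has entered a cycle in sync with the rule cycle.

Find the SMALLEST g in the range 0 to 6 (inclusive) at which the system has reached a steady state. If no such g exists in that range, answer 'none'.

Answer: 3

Derivation:
Gen 0: 10100110
Gen 1 (rule 54): 11111001
Gen 2 (rule 26): 10000110
Gen 3 (rule 54): 11001001
Gen 4 (rule 26): 10110110
Gen 5 (rule 54): 11001001
Gen 6 (rule 26): 10110110
Gen 7 (rule 54): 11001001
Gen 8 (rule 26): 10110110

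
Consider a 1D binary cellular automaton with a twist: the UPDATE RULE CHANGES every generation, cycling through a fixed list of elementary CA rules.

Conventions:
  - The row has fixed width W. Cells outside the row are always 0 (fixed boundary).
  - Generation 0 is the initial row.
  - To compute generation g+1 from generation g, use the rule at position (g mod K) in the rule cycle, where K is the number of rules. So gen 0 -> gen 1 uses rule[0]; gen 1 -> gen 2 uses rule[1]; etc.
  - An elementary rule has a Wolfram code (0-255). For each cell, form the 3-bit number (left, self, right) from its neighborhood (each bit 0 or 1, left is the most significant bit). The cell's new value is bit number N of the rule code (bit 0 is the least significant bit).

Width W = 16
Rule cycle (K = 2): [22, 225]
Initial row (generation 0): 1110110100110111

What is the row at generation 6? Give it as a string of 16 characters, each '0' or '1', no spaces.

Gen 0: 1110110100110111
Gen 1 (rule 22): 0000000111000000
Gen 2 (rule 225): 1111110011011111
Gen 3 (rule 22): 0000001100000000
Gen 4 (rule 225): 1111100101111111
Gen 5 (rule 22): 0000011100000000
Gen 6 (rule 225): 1111001101111111

Answer: 1111001101111111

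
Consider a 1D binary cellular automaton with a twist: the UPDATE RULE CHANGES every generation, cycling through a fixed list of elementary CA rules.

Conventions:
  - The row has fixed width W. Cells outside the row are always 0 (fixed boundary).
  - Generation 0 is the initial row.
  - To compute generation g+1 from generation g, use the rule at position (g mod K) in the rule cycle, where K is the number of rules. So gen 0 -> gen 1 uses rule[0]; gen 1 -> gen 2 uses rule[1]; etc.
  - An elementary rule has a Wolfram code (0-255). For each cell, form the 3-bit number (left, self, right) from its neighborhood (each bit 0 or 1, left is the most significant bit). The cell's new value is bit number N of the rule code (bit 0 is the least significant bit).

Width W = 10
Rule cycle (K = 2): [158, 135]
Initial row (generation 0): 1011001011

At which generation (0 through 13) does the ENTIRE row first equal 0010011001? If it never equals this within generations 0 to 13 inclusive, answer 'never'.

Gen 0: 1011001011
Gen 1 (rule 158): 1010111010
Gen 2 (rule 135): 1010010010
Gen 3 (rule 158): 1011111111
Gen 4 (rule 135): 1001111110
Gen 5 (rule 158): 1111111101
Gen 6 (rule 135): 0111111001
Gen 7 (rule 158): 1111110111
Gen 8 (rule 135): 0111100010
Gen 9 (rule 158): 1111010111
Gen 10 (rule 135): 0110010010
Gen 11 (rule 158): 1101111111
Gen 12 (rule 135): 0000111110
Gen 13 (rule 158): 0001111101

Answer: never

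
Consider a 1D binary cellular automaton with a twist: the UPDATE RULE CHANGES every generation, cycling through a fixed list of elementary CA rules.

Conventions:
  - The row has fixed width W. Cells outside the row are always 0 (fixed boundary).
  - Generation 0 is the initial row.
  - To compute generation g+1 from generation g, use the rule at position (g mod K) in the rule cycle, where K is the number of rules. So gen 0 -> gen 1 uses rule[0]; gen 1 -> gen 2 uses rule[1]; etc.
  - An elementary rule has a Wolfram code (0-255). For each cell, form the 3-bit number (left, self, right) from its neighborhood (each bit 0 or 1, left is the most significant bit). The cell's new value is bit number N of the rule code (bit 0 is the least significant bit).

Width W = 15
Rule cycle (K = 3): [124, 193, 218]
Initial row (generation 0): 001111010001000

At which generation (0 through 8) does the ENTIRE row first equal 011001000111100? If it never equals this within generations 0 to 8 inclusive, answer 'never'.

Answer: 4

Derivation:
Gen 0: 001111010001000
Gen 1 (rule 124): 001001111001100
Gen 2 (rule 193): 100000111000101
Gen 3 (rule 218): 010001111101000
Gen 4 (rule 124): 011001000111100
Gen 5 (rule 193): 001000010011101
Gen 6 (rule 218): 010100101111100
Gen 7 (rule 124): 011110111000110
Gen 8 (rule 193): 001110011010010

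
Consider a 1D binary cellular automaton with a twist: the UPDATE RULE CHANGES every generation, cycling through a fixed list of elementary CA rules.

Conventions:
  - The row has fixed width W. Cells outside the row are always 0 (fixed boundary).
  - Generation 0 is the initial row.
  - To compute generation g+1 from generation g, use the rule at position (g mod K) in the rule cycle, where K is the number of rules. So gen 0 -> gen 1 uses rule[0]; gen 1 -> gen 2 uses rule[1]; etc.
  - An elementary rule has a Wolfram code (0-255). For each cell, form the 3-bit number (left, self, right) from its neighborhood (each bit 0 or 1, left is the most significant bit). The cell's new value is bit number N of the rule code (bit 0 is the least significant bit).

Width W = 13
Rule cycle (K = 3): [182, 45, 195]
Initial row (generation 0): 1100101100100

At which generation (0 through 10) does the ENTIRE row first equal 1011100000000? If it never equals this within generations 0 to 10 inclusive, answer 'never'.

Answer: never

Derivation:
Gen 0: 1100101100100
Gen 1 (rule 182): 0011110011110
Gen 2 (rule 45): 1010000010000
Gen 3 (rule 195): 0000111100111
Gen 4 (rule 182): 0001011011010
Gen 5 (rule 45): 1101110110110
Gen 6 (rule 195): 0100110010010
Gen 7 (rule 182): 1111001111111
Gen 8 (rule 45): 1000001000000
Gen 9 (rule 195): 0011110011111
Gen 10 (rule 182): 0101101101110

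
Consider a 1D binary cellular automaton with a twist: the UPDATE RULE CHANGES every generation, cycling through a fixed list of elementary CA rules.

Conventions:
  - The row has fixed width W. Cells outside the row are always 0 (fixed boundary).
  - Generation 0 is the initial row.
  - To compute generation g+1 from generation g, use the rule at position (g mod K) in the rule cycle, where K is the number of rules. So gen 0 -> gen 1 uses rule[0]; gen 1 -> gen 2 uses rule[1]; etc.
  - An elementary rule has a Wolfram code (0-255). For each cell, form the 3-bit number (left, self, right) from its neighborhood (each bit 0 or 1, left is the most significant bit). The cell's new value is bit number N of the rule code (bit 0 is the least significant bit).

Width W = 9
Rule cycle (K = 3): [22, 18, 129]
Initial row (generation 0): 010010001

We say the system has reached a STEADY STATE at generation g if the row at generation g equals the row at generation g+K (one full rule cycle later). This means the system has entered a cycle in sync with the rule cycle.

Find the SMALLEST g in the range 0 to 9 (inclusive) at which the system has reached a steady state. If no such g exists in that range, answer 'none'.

Answer: 2

Derivation:
Gen 0: 010010001
Gen 1 (rule 22): 111111011
Gen 2 (rule 18): 000000000
Gen 3 (rule 129): 111111111
Gen 4 (rule 22): 000000000
Gen 5 (rule 18): 000000000
Gen 6 (rule 129): 111111111
Gen 7 (rule 22): 000000000
Gen 8 (rule 18): 000000000
Gen 9 (rule 129): 111111111
Gen 10 (rule 22): 000000000
Gen 11 (rule 18): 000000000
Gen 12 (rule 129): 111111111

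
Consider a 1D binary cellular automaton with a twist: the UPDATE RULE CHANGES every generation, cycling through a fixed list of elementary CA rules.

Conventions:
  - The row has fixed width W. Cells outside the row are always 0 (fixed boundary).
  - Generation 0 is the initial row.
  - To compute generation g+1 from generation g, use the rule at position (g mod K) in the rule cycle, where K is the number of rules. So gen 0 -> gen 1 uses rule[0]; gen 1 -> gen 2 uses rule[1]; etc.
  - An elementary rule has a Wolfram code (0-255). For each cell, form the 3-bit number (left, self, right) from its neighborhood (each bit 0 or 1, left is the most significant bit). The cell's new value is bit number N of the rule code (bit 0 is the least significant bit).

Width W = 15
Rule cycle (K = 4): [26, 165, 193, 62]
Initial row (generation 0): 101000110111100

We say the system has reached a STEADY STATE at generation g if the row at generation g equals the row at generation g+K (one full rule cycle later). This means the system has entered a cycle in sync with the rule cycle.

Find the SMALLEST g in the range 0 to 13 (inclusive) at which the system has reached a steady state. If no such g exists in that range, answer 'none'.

Answer: none

Derivation:
Gen 0: 101000110111100
Gen 1 (rule 26): 000101100100010
Gen 2 (rule 165): 110110000101010
Gen 3 (rule 193): 010010110000000
Gen 4 (rule 62): 111111101000000
Gen 5 (rule 26): 100000000100000
Gen 6 (rule 165): 101111110101111
Gen 7 (rule 193): 000111110000111
Gen 8 (rule 62): 001100001001100
Gen 9 (rule 26): 011010010111010
Gen 10 (rule 165): 000110011010110
Gen 11 (rule 193): 110010001000010
Gen 12 (rule 62): 101111011100111
Gen 13 (rule 26): 001000010011100
Gen 14 (rule 165): 101011010001001
Gen 15 (rule 193): 000001000100000
Gen 16 (rule 62): 000011101110000
Gen 17 (rule 26): 000110001001000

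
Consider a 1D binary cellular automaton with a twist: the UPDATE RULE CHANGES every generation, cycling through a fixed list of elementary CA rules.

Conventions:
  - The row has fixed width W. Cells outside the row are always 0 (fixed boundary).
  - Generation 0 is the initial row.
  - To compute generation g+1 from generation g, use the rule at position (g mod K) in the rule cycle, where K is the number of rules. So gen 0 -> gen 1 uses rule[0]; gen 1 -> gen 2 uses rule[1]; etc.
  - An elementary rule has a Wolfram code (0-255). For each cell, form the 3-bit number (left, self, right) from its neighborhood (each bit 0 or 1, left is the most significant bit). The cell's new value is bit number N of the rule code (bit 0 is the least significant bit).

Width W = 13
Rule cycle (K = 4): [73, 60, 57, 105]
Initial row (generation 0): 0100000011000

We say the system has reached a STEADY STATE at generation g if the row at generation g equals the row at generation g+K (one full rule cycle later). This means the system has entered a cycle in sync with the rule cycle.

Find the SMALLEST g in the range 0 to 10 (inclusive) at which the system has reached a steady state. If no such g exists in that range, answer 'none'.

Answer: none

Derivation:
Gen 0: 0100000011000
Gen 1 (rule 73): 0001111011011
Gen 2 (rule 60): 0001000110110
Gen 3 (rule 57): 1100110101101
Gen 4 (rule 105): 1100111011110
Gen 5 (rule 73): 1100101010010
Gen 6 (rule 60): 1010111111011
Gen 7 (rule 57): 0101100000110
Gen 8 (rule 105): 0011101110110
Gen 9 (rule 73): 1010101010110
Gen 10 (rule 60): 1111111111101
Gen 11 (rule 57): 1000000000010
Gen 12 (rule 105): 0011111111000
Gen 13 (rule 73): 1010000001011
Gen 14 (rule 60): 1111000001110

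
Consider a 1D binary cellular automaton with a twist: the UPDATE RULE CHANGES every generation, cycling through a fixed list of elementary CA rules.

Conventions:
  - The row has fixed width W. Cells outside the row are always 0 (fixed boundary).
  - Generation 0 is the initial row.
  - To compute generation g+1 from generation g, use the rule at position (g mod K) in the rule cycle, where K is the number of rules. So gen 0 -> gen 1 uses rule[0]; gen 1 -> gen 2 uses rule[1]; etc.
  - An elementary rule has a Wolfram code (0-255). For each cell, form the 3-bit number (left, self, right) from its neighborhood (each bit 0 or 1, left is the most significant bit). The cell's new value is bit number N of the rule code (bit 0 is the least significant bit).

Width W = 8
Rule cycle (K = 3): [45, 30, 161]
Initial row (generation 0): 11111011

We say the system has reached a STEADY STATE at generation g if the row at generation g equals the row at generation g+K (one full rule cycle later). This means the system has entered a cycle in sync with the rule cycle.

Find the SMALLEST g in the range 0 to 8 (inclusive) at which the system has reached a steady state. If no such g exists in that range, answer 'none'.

Answer: none

Derivation:
Gen 0: 11111011
Gen 1 (rule 45): 10000110
Gen 2 (rule 30): 11001101
Gen 3 (rule 161): 00000010
Gen 4 (rule 45): 11111010
Gen 5 (rule 30): 10000011
Gen 6 (rule 161): 00111000
Gen 7 (rule 45): 10100011
Gen 8 (rule 30): 10110110
Gen 9 (rule 161): 01001000
Gen 10 (rule 45): 01001011
Gen 11 (rule 30): 11111010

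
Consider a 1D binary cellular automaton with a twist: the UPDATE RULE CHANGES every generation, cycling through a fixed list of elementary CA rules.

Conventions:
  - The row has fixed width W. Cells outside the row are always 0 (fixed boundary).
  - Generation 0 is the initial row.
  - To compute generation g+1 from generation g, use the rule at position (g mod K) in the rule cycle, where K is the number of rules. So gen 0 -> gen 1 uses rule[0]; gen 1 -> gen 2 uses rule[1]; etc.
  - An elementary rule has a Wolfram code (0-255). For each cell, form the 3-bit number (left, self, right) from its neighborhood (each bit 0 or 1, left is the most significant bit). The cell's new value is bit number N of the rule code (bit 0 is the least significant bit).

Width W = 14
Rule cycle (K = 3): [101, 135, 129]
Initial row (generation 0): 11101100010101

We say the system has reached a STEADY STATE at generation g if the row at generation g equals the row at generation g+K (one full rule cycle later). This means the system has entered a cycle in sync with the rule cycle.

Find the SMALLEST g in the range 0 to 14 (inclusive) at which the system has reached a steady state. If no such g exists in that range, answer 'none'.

Answer: none

Derivation:
Gen 0: 11101100010101
Gen 1 (rule 101): 00110101011111
Gen 2 (rule 135): 11000101001110
Gen 3 (rule 129): 00010000000100
Gen 4 (rule 101): 11010111110101
Gen 5 (rule 135): 00010011100101
Gen 6 (rule 129): 11000001000000
Gen 7 (rule 101): 01011101011111
Gen 8 (rule 135): 11001001001110
Gen 9 (rule 129): 00000000000100
Gen 10 (rule 101): 11111111110101
Gen 11 (rule 135): 01111111100101
Gen 12 (rule 129): 00111111000000
Gen 13 (rule 101): 10000001011111
Gen 14 (rule 135): 10111111001110
Gen 15 (rule 129): 00011110000100
Gen 16 (rule 101): 11000010110101
Gen 17 (rule 135): 00011110000101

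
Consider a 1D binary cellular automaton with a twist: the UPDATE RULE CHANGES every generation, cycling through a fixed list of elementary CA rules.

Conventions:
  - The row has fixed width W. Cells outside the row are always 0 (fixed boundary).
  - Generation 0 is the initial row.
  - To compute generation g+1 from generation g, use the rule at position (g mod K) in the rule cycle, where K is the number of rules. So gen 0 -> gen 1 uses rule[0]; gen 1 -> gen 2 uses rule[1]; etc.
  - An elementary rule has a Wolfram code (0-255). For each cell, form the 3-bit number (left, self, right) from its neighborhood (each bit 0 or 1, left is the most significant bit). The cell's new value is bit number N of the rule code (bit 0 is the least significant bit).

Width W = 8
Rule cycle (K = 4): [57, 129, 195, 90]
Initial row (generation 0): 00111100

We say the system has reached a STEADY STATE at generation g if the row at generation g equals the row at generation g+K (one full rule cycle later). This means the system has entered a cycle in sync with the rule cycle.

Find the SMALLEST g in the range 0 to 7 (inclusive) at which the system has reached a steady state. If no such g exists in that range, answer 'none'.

Answer: none

Derivation:
Gen 0: 00111100
Gen 1 (rule 57): 10100011
Gen 2 (rule 129): 00001000
Gen 3 (rule 195): 11110011
Gen 4 (rule 90): 10011111
Gen 5 (rule 57): 01010000
Gen 6 (rule 129): 00000111
Gen 7 (rule 195): 11111011
Gen 8 (rule 90): 10001011
Gen 9 (rule 57): 01100110
Gen 10 (rule 129): 00000000
Gen 11 (rule 195): 11111111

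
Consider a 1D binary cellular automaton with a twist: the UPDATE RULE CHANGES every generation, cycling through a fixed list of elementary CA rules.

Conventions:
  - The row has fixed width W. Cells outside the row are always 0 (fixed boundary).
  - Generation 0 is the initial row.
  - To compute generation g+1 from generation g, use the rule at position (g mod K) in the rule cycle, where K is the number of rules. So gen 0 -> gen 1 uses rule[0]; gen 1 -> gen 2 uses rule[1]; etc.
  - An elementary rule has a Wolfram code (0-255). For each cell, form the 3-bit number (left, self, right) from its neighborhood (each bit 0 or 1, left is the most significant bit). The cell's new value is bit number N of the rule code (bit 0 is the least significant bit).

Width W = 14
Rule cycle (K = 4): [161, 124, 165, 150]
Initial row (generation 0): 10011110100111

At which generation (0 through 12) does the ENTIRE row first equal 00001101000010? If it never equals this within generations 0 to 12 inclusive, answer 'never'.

Answer: 1

Derivation:
Gen 0: 10011110100111
Gen 1 (rule 161): 00001101000010
Gen 2 (rule 124): 00001111100011
Gen 3 (rule 165): 11100111001000
Gen 4 (rule 150): 01011010111100
Gen 5 (rule 161): 00100101011001
Gen 6 (rule 124): 00110111111101
Gen 7 (rule 165): 10001011111011
Gen 8 (rule 150): 11011001110000
Gen 9 (rule 161): 00100000100111
Gen 10 (rule 124): 00110000110101
Gen 11 (rule 165): 10000110001111
Gen 12 (rule 150): 11001001010110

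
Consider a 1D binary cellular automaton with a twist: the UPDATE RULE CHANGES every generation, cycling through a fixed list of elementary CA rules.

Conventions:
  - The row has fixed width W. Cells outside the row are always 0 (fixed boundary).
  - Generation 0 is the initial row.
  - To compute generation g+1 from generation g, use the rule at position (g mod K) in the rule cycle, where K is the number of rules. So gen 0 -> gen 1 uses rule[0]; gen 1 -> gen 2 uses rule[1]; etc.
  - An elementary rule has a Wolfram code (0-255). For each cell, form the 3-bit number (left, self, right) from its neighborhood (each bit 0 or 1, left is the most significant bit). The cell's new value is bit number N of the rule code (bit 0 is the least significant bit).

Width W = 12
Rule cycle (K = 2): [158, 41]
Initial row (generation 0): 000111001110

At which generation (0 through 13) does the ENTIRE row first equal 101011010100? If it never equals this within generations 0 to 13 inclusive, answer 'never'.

Answer: 6

Derivation:
Gen 0: 000111001110
Gen 1 (rule 158): 001110111101
Gen 2 (rule 41): 101001100010
Gen 3 (rule 158): 101111010111
Gen 4 (rule 41): 011000101100
Gen 5 (rule 158): 110101101010
Gen 6 (rule 41): 101011010100
Gen 7 (rule 158): 101010010110
Gen 8 (rule 41): 010100001100
Gen 9 (rule 158): 110110011010
Gen 10 (rule 41): 101100010100
Gen 11 (rule 158): 101010110110
Gen 12 (rule 41): 010101101100
Gen 13 (rule 158): 110101001010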